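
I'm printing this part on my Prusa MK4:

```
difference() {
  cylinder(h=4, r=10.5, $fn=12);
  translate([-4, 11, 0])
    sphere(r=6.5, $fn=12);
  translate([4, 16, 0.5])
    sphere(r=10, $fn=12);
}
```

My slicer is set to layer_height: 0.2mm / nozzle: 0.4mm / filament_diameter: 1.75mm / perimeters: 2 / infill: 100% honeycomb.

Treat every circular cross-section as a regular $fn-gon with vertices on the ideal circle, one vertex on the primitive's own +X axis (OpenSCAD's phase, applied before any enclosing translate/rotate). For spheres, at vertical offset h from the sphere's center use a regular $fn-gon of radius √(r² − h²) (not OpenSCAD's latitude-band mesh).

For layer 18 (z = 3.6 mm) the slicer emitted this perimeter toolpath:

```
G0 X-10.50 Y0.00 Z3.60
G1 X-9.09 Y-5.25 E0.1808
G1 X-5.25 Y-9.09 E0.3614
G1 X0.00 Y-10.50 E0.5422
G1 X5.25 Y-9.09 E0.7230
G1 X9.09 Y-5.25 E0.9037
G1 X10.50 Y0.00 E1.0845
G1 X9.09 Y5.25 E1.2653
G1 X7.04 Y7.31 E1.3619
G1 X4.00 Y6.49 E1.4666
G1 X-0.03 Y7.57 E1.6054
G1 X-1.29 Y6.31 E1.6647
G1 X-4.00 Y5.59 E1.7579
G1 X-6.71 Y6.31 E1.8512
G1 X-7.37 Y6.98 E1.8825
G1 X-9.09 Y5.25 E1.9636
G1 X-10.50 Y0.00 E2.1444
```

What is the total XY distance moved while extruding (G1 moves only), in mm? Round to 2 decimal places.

64.47 mm

Sum the Euclidean lengths of each G1 segment: total = 64.47 mm.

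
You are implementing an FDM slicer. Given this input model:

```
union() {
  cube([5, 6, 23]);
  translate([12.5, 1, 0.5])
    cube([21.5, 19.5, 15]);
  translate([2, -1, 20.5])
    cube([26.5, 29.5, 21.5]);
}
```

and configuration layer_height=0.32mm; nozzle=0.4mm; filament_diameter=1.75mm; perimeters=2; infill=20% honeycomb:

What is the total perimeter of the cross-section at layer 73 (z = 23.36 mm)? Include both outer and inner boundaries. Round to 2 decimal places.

At z = 23.36 mm: the cube does not reach this height (z outside [0, 23]); the cube at (12.5, 1) does not reach this height (z outside [0.5, 15.5]); the 26.5×29.5 cube at (2, -1) contributes its full rectangle (perimeter 112.00 mm); Taking the union: only the 26.5×29.5 cube at (2, -1) is present, so the union is just that shape — boundary = 112.00 mm. Overall, the cross-section is a single solid region. Total boundary length (outer) = 112.00 mm.

112.00 mm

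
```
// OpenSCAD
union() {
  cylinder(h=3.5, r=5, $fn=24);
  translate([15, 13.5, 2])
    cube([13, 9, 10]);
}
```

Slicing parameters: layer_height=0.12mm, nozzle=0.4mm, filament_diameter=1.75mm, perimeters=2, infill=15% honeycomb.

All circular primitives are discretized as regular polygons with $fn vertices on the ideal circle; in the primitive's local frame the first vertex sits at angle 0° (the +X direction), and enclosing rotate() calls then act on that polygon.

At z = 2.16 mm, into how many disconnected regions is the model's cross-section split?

2

At z = 2.16 mm: the r=5 cylinder contributes a regular 24-gon of circumradius 5; the 13×9 cube at (15, 13.5) contributes its full rectangle; Combining (union): the 2 present regions are separate (no shared area or edge), so areas and boundary lengths simply add and each stays a separate island — 2 connected regions. The result has 2 disconnected regions.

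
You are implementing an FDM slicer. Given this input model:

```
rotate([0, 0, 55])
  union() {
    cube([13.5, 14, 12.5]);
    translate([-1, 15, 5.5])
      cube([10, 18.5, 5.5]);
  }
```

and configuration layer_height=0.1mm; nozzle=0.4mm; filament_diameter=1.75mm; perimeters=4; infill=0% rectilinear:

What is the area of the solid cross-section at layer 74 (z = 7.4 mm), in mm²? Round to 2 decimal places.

374.00 mm²

At z = 7.4 mm: the cube is present — its section is the full 13.5×14 rectangle (area 189.00 mm²); the 10×18.5 cube at (-1, 15) contributes its full rectangle (area 185.00 mm²); Combining (union): the 2 present regions are separate (no shared area or edge), so areas and boundary lengths simply add and each stays a separate island — area = 374.00 mm²; (rotated 55° about Z; rotation is an isometry so areas/perimeters/island counts are preserved). Overall, the cross-section has 2 separate islands. Net area = 374.00 mm².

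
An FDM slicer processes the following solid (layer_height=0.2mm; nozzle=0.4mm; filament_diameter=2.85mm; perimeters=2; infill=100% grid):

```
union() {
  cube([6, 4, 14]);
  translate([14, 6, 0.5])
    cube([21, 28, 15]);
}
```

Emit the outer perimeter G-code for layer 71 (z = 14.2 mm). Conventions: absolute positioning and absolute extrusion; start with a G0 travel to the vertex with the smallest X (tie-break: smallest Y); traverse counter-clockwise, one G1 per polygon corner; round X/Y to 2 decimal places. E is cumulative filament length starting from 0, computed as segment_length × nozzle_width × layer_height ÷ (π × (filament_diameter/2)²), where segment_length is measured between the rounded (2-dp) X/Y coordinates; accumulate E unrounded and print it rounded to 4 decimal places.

G0 X14.00 Y6.00 Z14.20
G1 X35.00 Y6.00 E0.2633
G1 X35.00 Y34.00 E0.6145
G1 X14.00 Y34.00 E0.8778
G1 X14.00 Y6.00 E1.2290

At z = 14.2 mm: the cube is absent (z outside [0, 14]); the cube at (14, 6) (footprint 21×28) is included at this height; Taking the union: only the 21×28 cube at (14, 6) is present, so the union is just that shape — 1 connected region. The outline is a single polygon with 4 vertices. Extrusion per mm of travel: 0.4 × 0.2 / (π × 1.425²) = 0.012540. Accumulating E over each segment gives final E = 1.2290.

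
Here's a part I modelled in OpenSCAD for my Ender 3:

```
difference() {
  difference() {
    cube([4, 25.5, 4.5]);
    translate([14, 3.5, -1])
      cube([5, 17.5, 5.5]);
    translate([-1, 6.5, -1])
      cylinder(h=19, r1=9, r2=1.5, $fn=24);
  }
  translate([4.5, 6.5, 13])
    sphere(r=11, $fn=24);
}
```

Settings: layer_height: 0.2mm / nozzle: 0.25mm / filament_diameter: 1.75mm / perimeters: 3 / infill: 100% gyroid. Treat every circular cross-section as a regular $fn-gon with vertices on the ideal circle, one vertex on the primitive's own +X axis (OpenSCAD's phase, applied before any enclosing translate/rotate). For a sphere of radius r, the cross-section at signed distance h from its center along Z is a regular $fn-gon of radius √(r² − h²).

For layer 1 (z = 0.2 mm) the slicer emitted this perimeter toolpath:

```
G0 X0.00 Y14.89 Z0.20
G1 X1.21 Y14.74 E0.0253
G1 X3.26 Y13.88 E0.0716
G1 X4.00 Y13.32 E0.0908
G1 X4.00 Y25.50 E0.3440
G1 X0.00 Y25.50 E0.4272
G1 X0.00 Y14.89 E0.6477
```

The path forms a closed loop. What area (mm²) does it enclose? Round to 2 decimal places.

Apply the shoelace formula to the sequence of (X, Y) vertices; enclosed area = 44.67 mm².

44.67 mm²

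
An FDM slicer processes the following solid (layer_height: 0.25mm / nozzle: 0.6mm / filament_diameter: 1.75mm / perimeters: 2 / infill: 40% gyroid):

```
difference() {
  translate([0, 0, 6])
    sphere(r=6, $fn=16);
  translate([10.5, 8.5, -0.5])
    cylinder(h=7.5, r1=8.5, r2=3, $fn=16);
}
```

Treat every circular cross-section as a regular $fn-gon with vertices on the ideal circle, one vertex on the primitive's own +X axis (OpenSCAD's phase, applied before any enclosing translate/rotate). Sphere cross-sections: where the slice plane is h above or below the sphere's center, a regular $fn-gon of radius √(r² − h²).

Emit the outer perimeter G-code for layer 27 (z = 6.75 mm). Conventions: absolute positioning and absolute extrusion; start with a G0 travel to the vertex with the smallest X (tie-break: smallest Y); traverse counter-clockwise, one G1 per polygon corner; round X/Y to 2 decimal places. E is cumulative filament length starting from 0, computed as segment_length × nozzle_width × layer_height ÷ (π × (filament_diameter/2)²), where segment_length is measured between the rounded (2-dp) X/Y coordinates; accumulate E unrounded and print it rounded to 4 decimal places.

At z = 6.75 mm: the r=6 sphere contributes a regular 16-gon of circumradius √(6²−0.75²) = 5.953; the cone at (10.5, 8.5) (r1=8.5→r2=3) has section circumradius 3.183 here — a regular 16-gon; Subtracting the remaining from the first: starting from the r=6 sphere, the cone at (10.5, 8.5) misses the remaining region (no effect) — 1 connected region. The outline is a single polygon with 16 vertices. Extrusion per mm of travel: 0.6 × 0.25 / (π × 0.875²) = 0.062363. Accumulating E over each segment gives final E = 2.3176.

G0 X-5.95 Y0.00 Z6.75
G1 X-5.50 Y-2.28 E0.1449
G1 X-4.21 Y-4.21 E0.2897
G1 X-2.28 Y-5.50 E0.4345
G1 X0.00 Y-5.95 E0.5794
G1 X2.28 Y-5.50 E0.7243
G1 X4.21 Y-4.21 E0.8691
G1 X5.50 Y-2.28 E1.0139
G1 X5.95 Y0.00 E1.1588
G1 X5.50 Y2.28 E1.3037
G1 X4.21 Y4.21 E1.4485
G1 X2.28 Y5.50 E1.5933
G1 X0.00 Y5.95 E1.7382
G1 X-2.28 Y5.50 E1.8831
G1 X-4.21 Y4.21 E2.0279
G1 X-5.50 Y2.28 E2.1727
G1 X-5.95 Y0.00 E2.3176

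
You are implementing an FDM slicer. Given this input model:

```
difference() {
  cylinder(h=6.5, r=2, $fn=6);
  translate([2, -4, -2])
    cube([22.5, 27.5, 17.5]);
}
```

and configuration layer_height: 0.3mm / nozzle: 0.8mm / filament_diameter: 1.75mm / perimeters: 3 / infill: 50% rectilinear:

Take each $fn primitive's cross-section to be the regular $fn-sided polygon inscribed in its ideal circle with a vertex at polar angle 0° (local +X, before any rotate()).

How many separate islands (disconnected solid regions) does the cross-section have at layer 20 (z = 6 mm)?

At z = 6 mm: the r=2 cylinder gives a regular 6-gon of circumradius 2 (constant along its height); the 22.5×27.5 cube at (2, -4) contributes its full rectangle; Subtracting the remaining from the first: starting from the r=2 cylinder, the 22.5×27.5 cube at (2, -4) misses the remaining region (no effect) — 1 connected region. Overall, the cross-section is a single solid region. Island count = 1.

1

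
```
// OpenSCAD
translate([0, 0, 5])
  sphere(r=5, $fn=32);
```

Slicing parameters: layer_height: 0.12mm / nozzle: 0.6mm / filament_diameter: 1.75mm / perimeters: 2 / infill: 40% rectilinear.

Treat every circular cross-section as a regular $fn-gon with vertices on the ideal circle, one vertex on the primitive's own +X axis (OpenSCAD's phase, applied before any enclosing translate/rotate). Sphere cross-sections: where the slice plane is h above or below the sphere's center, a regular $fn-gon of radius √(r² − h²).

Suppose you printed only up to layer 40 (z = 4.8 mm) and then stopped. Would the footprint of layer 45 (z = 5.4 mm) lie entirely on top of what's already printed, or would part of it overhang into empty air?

entirely on top

Compare the two slices. At z = 4.8: the sphere: section is a regular 32-gon, circumradius = √(r²−h²) = √(5²−0.2²) = 4.996 (area = (32/2)·4.996²·sin(360°/32) = 77.91 mm²). At z = 5.4: the r=5 sphere contributes a regular 32-gon of circumradius √(5²−0.4²) = 4.984 (area = (32/2)·4.984²·sin(360°/32) = 77.54 mm²). Checking containment: the cross-section at z = 5.4 is a subset of the cross-section at z = 4.8.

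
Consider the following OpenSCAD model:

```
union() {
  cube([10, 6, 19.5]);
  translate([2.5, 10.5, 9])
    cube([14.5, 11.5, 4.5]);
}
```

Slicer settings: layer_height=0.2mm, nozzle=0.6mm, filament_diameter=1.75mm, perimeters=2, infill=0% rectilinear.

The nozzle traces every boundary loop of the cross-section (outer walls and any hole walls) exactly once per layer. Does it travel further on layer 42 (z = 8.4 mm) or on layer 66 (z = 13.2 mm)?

Layer 42 (z = 8.4): the 10×6 cube contributes its full rectangle (perimeter 32.00 mm); the cube at (2.5, 10.5) is absent (z outside [9, 13.5]); Merging all regions: only the 10×6 cube is present, so the union is just that shape — boundary = 32.00 mm. So its perimeter = 32.00 mm. Layer 66 (z = 13.2): the cube (footprint 10×6) is included at this height (perimeter 32.00 mm); the 14.5×11.5 cube at (2.5, 10.5) contributes its full rectangle (perimeter 52.00 mm); Combining (union): the 2 present regions are separate (no shared area or edge), so areas and boundary lengths simply add and each stays a separate island — boundary = 84.00 mm. So its perimeter = 84.00 mm. Layer 66 is larger (84.00 vs 32.00 mm).

layer 66 (z = 13.2 mm)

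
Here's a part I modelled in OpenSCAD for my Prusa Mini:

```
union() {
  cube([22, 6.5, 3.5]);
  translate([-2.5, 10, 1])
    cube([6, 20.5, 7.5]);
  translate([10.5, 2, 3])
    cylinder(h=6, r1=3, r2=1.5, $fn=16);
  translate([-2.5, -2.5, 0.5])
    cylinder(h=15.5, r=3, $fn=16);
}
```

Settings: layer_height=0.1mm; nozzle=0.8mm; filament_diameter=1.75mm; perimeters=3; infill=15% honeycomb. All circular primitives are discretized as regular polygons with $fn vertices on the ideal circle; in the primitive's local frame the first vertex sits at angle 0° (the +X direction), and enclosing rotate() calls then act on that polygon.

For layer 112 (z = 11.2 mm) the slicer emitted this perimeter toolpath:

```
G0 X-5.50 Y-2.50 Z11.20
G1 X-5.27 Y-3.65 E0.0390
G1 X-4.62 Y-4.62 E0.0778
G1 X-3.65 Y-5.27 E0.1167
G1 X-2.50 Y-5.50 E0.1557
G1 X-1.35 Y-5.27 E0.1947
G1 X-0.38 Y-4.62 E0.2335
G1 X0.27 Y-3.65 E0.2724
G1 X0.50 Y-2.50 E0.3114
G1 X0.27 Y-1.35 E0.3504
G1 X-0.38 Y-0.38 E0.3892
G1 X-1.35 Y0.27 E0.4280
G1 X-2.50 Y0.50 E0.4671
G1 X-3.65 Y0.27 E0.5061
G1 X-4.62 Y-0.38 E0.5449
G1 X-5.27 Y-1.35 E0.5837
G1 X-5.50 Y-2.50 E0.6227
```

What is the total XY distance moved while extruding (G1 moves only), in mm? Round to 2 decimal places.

Sum the Euclidean lengths of each G1 segment: total = 18.72 mm.

18.72 mm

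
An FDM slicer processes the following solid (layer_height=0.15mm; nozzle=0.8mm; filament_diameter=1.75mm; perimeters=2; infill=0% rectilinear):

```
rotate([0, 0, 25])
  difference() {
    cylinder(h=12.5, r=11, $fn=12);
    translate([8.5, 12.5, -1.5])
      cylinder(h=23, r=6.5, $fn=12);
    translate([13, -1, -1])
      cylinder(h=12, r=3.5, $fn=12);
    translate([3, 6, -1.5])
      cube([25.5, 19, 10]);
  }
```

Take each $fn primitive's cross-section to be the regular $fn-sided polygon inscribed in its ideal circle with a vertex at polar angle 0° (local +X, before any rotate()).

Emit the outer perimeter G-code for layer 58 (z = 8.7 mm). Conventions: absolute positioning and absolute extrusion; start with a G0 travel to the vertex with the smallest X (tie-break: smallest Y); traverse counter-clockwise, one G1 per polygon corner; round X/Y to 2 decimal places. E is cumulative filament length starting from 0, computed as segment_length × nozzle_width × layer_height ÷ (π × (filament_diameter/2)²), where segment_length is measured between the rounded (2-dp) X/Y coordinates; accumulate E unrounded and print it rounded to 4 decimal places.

At z = 8.7 mm: the cylinder: section is a regular 12-gon, circumradius r=11; the r=6.5 cylinder at (8.5, 12.5) contributes a regular 12-gon of circumradius 6.5; the r=3.5 cylinder at (13, -1) contributes a regular 12-gon of circumradius 3.5; the cube at (3, 6) is not intersected at this z (z outside [-1.5, 8.5]); Taking the first minus the rest: starting from the r=11 cylinder, the r=6.5 cylinder at (8.5, 12.5) partially overlaps it — only the 10.21 mm² overlap (of its 126.75 mm²) is removed, clipping the outline; the r=3.5 cylinder at (13, -1) partially overlaps it — only the 3.65 mm² overlap (of its 36.75 mm²) is removed, clipping the outline — 1 connected region; (whole slice rotated 25° about Z — lengths, areas and connectivity unchanged). The outline is a single polygon with 20 vertices. Extrusion per mm of travel: 0.8 × 0.15 / (π × 0.875²) = 0.049890. Accumulating E over each segment gives final E = 3.4460.

G0 X-10.96 Y0.96 Z8.70
G1 X-9.97 Y-4.65 E0.2842
G1 X-6.31 Y-9.01 E0.5682
G1 X-0.96 Y-10.96 E0.8523
G1 X4.65 Y-9.97 E1.1365
G1 X9.01 Y-6.31 E1.4205
G1 X10.96 Y-0.96 E1.7046
G1 X10.51 Y1.61 E1.8348
G1 X10.20 Y1.72 E1.8512
G1 X9.03 Y3.11 E1.9418
G1 X8.72 Y4.89 E2.0320
G1 X9.03 Y5.76 E2.0780
G1 X6.31 Y9.01 E2.2895
G1 X5.50 Y9.31 E2.3326
G1 X5.17 Y9.03 E2.3542
G1 X1.85 Y8.45 E2.5223
G1 X-1.31 Y9.60 E2.6901
G1 X-2.01 Y10.43 E2.7442
G1 X-4.65 Y9.97 E2.8779
G1 X-9.01 Y6.31 E3.1619
G1 X-10.96 Y0.96 E3.4460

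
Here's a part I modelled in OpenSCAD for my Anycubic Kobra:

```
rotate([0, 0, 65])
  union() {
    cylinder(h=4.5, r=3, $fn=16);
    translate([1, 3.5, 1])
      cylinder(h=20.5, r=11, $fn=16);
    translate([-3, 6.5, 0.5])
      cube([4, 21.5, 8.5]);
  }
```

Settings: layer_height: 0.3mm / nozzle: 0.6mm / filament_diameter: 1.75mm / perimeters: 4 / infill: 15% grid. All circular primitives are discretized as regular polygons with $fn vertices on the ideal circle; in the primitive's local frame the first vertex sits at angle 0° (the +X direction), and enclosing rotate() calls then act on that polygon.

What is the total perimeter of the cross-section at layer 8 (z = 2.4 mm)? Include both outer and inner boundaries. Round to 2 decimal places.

96.39 mm

At z = 2.4 mm: the cylinder: section is a regular 16-gon, circumradius r=3 (perimeter = 2·16·3.000·sin(180°/16) = 18.73 mm); the r=11 cylinder at (1, 3.5) gives a regular 16-gon of circumradius 11 (constant along its height) (perimeter = 2·16·11.000·sin(180°/16) = 68.67 mm); the cube at (-3, 6.5) is present — its section is the full 4×21.5 rectangle (perimeter 51.00 mm); Taking the union: the regions partially overlap (shared area 57.96 mm²), so the edge portions inside another operand are dropped and the merged outline is re-measured after clipping — boundary = 96.39 mm; (whole slice rotated 65° about Z — lengths, areas and connectivity unchanged). Overall, the cross-section is a single solid region. Total boundary length (outer) = 96.39 mm.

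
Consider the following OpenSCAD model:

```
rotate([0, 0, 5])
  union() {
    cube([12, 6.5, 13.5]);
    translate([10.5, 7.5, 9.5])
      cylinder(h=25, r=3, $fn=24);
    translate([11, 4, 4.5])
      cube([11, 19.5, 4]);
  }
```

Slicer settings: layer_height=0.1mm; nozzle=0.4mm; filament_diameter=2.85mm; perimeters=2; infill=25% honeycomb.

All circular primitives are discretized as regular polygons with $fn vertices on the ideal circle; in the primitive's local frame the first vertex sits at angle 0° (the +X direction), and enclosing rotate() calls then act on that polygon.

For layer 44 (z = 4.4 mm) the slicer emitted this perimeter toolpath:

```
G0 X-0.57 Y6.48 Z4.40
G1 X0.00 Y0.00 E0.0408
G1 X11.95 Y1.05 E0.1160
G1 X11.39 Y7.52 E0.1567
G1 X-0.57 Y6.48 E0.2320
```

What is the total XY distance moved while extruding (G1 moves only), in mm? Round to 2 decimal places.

Sum the Euclidean lengths of each G1 segment: total = 37.00 mm.

37.00 mm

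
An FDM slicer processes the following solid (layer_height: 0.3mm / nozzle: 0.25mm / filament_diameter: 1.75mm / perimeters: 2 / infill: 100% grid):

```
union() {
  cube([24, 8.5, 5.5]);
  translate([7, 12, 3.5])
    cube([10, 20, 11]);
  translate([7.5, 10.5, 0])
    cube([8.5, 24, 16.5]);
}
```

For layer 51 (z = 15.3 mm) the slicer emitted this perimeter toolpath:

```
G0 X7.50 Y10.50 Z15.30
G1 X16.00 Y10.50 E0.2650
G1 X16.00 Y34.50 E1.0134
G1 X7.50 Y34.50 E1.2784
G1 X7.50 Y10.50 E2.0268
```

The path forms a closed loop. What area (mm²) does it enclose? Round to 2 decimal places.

Apply the shoelace formula to the sequence of (X, Y) vertices; enclosed area = 204.00 mm².

204.00 mm²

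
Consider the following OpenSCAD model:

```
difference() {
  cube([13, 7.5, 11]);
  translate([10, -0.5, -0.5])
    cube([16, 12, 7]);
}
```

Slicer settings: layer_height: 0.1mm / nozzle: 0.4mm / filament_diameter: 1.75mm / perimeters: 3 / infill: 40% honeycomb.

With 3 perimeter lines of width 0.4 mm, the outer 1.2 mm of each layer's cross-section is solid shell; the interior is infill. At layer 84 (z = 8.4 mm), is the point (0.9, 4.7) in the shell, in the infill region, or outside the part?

shell

At z = 8.4 mm: the cube (footprint 13×7.5) is included at this height; the cube at (10, -0.5) does not reach this height (z outside [-0.5, 6.5]); Subtracting the remaining from the first: none of the subtracted shapes is present at this height, so the 13×7.5 cube is unchanged — 1 connected region. Overall, the cross-section is a single solid region. The nearest boundary edge runs (0.00, 7.50)→(0.00, 0.00); distance from the point to it = 0.90 mm. The point is inside the cross-section, 0.90 mm from the nearest boundary — within the 1.2 mm shell band (3 × 0.4).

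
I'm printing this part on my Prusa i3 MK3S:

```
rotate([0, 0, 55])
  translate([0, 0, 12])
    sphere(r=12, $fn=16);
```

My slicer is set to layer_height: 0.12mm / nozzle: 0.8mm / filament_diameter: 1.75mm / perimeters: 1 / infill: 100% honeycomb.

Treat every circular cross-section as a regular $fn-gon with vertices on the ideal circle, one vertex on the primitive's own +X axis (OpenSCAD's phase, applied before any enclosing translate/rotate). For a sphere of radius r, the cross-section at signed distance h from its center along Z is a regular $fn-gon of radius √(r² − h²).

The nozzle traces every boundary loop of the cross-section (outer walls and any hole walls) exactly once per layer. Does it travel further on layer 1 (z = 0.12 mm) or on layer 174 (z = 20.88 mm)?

layer 174 (z = 20.88 mm)

Layer 1 (z = 0.12): the r=12 sphere contributes a regular 16-gon of circumradius √(12²−11.88²) = 1.693 (perimeter = 2·16·1.693·sin(180°/16) = 10.57 mm); (rotated 55° about Z; rotation is an isometry so areas/perimeters/island counts are preserved). So its perimeter = 10.57 mm. Layer 174 (z = 20.88): the r=12 sphere slices to a regular 16-gon of circumradius 8.071 (√(r²−h²) with h=8.88 from center) (perimeter = 2·16·8.071·sin(180°/16) = 50.39 mm); (rotated 55° about Z; rotation is an isometry so areas/perimeters/island counts are preserved). So its perimeter = 50.39 mm. Layer 174 is larger (50.39 vs 10.57 mm).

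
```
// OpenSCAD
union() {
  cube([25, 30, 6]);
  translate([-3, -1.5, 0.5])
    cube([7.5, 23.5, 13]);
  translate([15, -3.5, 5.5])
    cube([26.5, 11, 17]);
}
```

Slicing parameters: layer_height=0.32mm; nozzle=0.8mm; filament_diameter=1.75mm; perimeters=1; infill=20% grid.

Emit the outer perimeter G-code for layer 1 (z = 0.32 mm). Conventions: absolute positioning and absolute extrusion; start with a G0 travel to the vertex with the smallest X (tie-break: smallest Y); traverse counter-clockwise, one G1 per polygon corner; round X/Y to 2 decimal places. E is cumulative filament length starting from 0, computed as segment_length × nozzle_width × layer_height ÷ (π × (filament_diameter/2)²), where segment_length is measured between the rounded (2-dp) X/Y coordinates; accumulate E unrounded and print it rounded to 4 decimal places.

G0 X0.00 Y0.00 Z0.32
G1 X25.00 Y0.00 E2.6608
G1 X25.00 Y30.00 E5.8538
G1 X0.00 Y30.00 E8.5146
G1 X0.00 Y0.00 E11.7076

At z = 0.32 mm: the cube (footprint 25×30) is included at this height; the cube at (-3, -1.5) is not intersected at this z (z outside [0.5, 13.5]); the cube at (15, -3.5) is not intersected at this z (z outside [5.5, 22.5]); Merging all regions: only the 25×30 cube is present, so the union is just that shape — 1 connected region. The outline is a single polygon with 4 vertices. Extrusion per mm of travel: 0.8 × 0.32 / (π × 0.875²) = 0.106432. Accumulating E over each segment gives final E = 11.7076.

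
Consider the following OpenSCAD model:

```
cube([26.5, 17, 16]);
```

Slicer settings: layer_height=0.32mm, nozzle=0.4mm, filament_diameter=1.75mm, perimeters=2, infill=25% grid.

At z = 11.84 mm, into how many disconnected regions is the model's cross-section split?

At z = 11.84 mm: the cube (footprint 26.5×17) is included at this height. The result has 1 disconnected region.

1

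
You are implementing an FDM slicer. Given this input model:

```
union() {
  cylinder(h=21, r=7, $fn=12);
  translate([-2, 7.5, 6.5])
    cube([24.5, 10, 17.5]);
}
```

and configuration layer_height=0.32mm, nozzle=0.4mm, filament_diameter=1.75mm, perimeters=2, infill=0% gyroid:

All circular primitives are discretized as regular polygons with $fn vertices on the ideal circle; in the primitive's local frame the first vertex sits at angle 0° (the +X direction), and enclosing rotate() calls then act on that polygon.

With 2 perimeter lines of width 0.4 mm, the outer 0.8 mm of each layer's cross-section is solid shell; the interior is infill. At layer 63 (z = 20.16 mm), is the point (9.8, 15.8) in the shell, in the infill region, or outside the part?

At z = 20.16 mm: the cylinder: section is a regular 12-gon, circumradius r=7; the 24.5×10 cube at (-2, 7.5) contributes its full rectangle; Merging all regions: the 2 present regions are separate (no shared area or edge), so areas and boundary lengths simply add and each stays a separate island — 2 connected regions. Overall, the cross-section has 2 separate islands. The nearest boundary edge runs (-2.00, 17.50)→(22.50, 17.50); distance from the point to it = 1.70 mm. (Shell/infill is judged within the island containing the point — the largest one.) The point is inside the cross-section and 1.70 mm from the nearest boundary — more than the 0.8 mm shell width (2 × 0.4), so it's in the infill interior.

infill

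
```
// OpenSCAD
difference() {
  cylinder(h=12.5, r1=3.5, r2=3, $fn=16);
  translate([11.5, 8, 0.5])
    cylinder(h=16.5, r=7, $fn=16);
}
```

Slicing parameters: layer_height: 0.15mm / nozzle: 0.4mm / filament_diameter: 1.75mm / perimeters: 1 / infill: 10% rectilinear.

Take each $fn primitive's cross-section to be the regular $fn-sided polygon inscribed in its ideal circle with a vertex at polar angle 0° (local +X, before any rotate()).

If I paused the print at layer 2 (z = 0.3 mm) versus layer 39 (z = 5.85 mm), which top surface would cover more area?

Layer 2 (z = 0.3): the cone: at t=0.024 of its height the radius interpolates to r₁+(r₂−r₁)t = 3.488, giving a regular 16-gon of that circumradius (area = (16/2)·3.488²·sin(360°/16) = 37.25 mm²); the cylinder at (11.5, 8) does not reach this height (z outside [0.5, 17]); Subtracting the remaining from the first: none of the subtracted shapes is present at this height, so the cone is unchanged — area = 37.25 mm². So its area = 37.25 mm². Layer 39 (z = 5.85): the cone contributes a regular 16-gon of circumradius 3.266 (interpolated between r1=3.5 and r2=3 at t=0.468) (area = (16/2)·3.266²·sin(360°/16) = 32.66 mm²); the cylinder at (11.5, 8): section is a regular 16-gon, circumradius r=7 (area = (16/2)·7.000²·sin(360°/16) = 150.01 mm²); Subtracting the remaining from the first: starting from the cone (32.66 mm²), the r=7 cylinder at (11.5, 8) misses the remaining region (no effect) — area = 32.66 mm². So its area = 32.66 mm². Layer 2 is larger (37.25 vs 32.66 mm²).

layer 2 (z = 0.3 mm)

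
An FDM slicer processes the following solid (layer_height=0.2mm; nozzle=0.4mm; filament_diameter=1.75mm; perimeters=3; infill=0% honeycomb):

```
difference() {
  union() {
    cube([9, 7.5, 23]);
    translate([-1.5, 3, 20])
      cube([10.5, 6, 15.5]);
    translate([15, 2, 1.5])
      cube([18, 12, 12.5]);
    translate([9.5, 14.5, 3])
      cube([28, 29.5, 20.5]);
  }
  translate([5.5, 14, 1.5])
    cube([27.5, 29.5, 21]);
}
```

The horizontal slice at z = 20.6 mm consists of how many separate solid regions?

2

At z = 20.6 mm: the cube (footprint 9×7.5) is included at this height; the cube at (-1.5, 3) (footprint 10.5×6) is included at this height; the cube at (15, 2) is not intersected at this z (z outside [1.5, 14]); the 28×29.5 cube at (9.5, 14.5) contributes its full rectangle; Merging all regions: the regions partially overlap (shared area 40.50 mm²), so overlapping operands fuse into one piece — 2 connected regions; the 27.5×29.5 cube at (5.5, 14) contributes its full rectangle; Taking the first minus the rest: starting from that combined region, the 27.5×29.5 cube at (5.5, 14) partially overlaps it — only the 681.50 mm² overlap (of its 811.25 mm²) is removed, clipping the outline — 2 connected regions. The result has 2 disconnected regions.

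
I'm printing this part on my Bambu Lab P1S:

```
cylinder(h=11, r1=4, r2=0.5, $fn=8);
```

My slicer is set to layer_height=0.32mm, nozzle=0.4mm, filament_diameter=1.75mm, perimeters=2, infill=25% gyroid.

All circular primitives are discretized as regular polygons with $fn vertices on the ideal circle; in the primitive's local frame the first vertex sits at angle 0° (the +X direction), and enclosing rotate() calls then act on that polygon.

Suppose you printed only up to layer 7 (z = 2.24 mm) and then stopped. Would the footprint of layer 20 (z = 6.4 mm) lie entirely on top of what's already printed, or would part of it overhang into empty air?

entirely on top

Compare the two slices. At z = 2.24: the cone: at t=0.204 of its height the radius interpolates to r₁+(r₂−r₁)t = 3.287, giving a regular 8-gon of that circumradius (area = (8/2)·3.287²·sin(360°/8) = 30.56 mm²). At z = 6.4: the cone (r1=4→r2=0.5) has section circumradius 1.964 here — a regular 8-gon (area = (8/2)·1.964²·sin(360°/8) = 10.91 mm²). Checking containment: the cross-section at z = 6.4 is a subset of the cross-section at z = 2.24.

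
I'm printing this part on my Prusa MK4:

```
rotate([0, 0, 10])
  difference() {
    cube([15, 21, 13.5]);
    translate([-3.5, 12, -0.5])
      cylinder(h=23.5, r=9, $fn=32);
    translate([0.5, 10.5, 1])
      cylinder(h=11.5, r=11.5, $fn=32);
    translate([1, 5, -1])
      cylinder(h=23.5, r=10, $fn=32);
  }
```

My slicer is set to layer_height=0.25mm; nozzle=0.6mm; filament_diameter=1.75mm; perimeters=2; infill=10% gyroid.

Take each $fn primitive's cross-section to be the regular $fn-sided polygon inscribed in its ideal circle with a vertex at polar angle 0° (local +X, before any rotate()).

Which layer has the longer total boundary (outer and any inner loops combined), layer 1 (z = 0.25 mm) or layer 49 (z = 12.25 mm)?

Layer 1 (z = 0.25): the cube (footprint 15×21) is included at this height (perimeter 72.00 mm); the r=9 cylinder at (-3.5, 12) gives a regular 32-gon of circumradius 9 (constant along its height) (perimeter = 2·32·9.000·sin(180°/32) = 56.46 mm); the cylinder at (0.5, 10.5) is not intersected at this z (z outside [1, 12.5]); the r=10 cylinder at (1, 5) gives a regular 32-gon of circumradius 10 (constant along its height) (perimeter = 2·32·10.000·sin(180°/32) = 62.73 mm); Taking the first minus the rest: starting from the 15×21 cube, the r=9 cylinder at (-3.5, 12) partially overlaps it — only the 65.25 mm² overlap (of its 252.84 mm²) is removed, clipping the outline; the r=10 cylinder at (1, 5) partially overlaps it — only the 93.47 mm² overlap (of its 312.14 mm²) is removed, clipping the outline — boundary = 67.13 mm; (whole slice rotated 10° about Z — lengths, areas and connectivity unchanged). So its perimeter = 67.13 mm. Layer 49 (z = 12.25): the cube is present — its section is the full 15×21 rectangle (perimeter 72.00 mm); the cylinder at (-3.5, 12): section is a regular 32-gon, circumradius r=9 (perimeter = 2·32·9.000·sin(180°/32) = 56.46 mm); the r=11.5 cylinder at (0.5, 10.5) contributes a regular 32-gon of circumradius 11.5 (perimeter = 2·32·11.500·sin(180°/32) = 72.14 mm); the r=10 cylinder at (1, 5) gives a regular 32-gon of circumradius 10 (constant along its height) (perimeter = 2·32·10.000·sin(180°/32) = 62.73 mm); Taking the first minus the rest: starting from the 15×21 cube, the r=9 cylinder at (-3.5, 12) partially overlaps it — only the 65.25 mm² overlap (of its 252.84 mm²) is removed, clipping the outline; the r=11.5 cylinder at (0.5, 10.5) partially overlaps it — only the 145.69 mm² overlap (of its 412.81 mm²) is removed, clipping the outline; the r=10 cylinder at (1, 5) partially overlaps it — only the 10.64 mm² overlap (of its 312.14 mm²) is removed, clipping the outline — boundary = 60.43 mm; (rotated 10° about Z; rotation is an isometry so areas/perimeters/island counts are preserved). So its perimeter = 60.43 mm. Layer 1 is larger (67.13 vs 60.43 mm).

layer 1 (z = 0.25 mm)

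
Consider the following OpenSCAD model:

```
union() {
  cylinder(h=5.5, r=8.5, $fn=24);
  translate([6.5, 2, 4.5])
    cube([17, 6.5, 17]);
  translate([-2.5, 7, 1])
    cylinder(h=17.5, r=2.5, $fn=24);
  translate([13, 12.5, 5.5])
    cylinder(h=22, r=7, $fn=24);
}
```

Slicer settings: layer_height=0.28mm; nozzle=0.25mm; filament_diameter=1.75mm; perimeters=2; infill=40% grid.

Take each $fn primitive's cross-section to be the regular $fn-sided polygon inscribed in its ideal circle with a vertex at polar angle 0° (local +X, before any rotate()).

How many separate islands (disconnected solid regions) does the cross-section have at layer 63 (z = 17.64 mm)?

2

At z = 17.64 mm: the cylinder is absent (z outside [0, 5.5]); the 17×6.5 cube at (6.5, 2) contributes its full rectangle; the r=2.5 cylinder at (-2.5, 7) gives a regular 24-gon of circumradius 2.5 (constant along its height); the cylinder at (13, 12.5): section is a regular 24-gon, circumradius r=7; Taking the union: the regions partially overlap (shared area 23.64 mm²), so overlapping operands fuse into one piece — 2 connected regions. Overall, the cross-section has 2 separate islands. Island count = 2.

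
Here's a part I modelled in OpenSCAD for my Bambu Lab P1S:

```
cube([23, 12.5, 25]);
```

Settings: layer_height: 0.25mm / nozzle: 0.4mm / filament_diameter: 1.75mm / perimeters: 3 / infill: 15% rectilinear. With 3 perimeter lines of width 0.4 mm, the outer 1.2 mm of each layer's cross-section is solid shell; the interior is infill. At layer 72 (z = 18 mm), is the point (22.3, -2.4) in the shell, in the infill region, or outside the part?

outside

At z = 18 mm: the cube is present — its section is the full 23×12.5 rectangle. Overall, the cross-section is a single solid region. The nearest boundary edge runs (0.00, 0.00)→(23.00, 0.00); distance from the point to it = 2.40 mm. The point is not inside any of the regions above, so it lies outside the cross-section (2.40 mm from the nearest boundary).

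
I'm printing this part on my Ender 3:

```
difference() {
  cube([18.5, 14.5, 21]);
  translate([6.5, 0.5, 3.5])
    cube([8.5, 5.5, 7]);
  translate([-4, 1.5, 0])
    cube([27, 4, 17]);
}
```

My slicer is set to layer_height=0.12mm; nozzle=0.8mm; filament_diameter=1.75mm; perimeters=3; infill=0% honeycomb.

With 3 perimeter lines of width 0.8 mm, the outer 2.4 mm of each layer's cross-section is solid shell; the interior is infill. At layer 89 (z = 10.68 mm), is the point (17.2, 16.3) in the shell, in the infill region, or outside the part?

At z = 10.68 mm: the 18.5×14.5 cube contributes its full rectangle; the cube at (6.5, 0.5) does not reach this height (z outside [3.5, 10.5]); the cube at (-4, 1.5) (footprint 27×4) is included at this height; Subtracting the remaining from the first: starting from the 18.5×14.5 cube, the 27×4 cube at (-4, 1.5) partially overlaps it — only the 74.00 mm² overlap (of its 108.00 mm²) is removed, clipping the outline — 2 connected regions. Overall, the cross-section has 2 separate islands. The nearest boundary edge runs (0.00, 14.50)→(18.50, 14.50); distance from the point to it = 1.80 mm. The point is not inside any of the regions above, so it lies outside the cross-section (1.80 mm from the nearest boundary).

outside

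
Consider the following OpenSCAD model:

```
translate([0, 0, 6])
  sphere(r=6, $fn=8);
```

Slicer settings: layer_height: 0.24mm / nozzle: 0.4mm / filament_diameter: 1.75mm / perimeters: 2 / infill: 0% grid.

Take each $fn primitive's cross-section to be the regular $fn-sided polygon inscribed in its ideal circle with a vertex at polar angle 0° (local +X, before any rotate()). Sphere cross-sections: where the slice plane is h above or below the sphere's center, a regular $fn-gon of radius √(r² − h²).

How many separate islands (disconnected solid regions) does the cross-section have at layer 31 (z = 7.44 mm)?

At z = 7.44 mm: the r=6 sphere contributes a regular 8-gon of circumradius √(6²−1.44²) = 5.825. Overall, the cross-section is a single solid region. Island count = 1.

1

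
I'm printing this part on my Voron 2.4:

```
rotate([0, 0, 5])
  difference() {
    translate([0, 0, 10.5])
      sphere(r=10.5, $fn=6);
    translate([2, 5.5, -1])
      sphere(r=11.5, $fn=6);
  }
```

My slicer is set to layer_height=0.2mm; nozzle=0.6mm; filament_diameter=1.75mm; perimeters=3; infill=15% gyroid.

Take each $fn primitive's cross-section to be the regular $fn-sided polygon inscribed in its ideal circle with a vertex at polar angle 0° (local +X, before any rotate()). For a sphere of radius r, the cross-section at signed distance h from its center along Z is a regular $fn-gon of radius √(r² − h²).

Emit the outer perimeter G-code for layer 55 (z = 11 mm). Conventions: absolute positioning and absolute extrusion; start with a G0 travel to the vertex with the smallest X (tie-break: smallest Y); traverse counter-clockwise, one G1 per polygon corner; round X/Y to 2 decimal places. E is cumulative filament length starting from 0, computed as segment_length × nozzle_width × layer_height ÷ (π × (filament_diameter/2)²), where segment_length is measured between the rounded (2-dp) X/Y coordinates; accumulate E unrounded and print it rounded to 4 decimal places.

At z = 11 mm: the r=10.5 sphere contributes a regular 6-gon of circumradius √(10.5²−0.5²) = 10.488; the sphere at (2, 5.5) is not intersected at this z (|z−center|=12.000 > r=11.5); Taking the first minus the rest: none of the subtracted shapes is present at this height, so the r=10.5 sphere is unchanged — 1 connected region; (whole slice rotated 5° about Z — lengths, areas and connectivity unchanged). The outline is a single polygon with 6 vertices. Extrusion per mm of travel: 0.6 × 0.2 / (π × 0.875²) = 0.049890. Accumulating E over each segment gives final E = 3.1401.

G0 X-10.45 Y-0.91 Z11.00
G1 X-4.43 Y-9.51 E0.5237
G1 X6.02 Y-8.59 E1.0471
G1 X10.45 Y0.91 E1.5701
G1 X4.43 Y9.51 E2.0938
G1 X-6.02 Y8.59 E2.6172
G1 X-10.45 Y-0.91 E3.1401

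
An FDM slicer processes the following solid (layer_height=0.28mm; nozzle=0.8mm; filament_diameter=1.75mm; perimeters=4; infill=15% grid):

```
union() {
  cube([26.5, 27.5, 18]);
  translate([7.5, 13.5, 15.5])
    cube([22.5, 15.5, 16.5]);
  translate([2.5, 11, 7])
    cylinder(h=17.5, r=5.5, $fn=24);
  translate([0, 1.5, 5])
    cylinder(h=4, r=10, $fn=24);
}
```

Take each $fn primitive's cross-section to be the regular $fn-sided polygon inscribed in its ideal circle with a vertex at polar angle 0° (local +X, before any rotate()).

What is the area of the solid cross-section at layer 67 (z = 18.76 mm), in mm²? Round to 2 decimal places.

At z = 18.76 mm: the cube is absent (z outside [0, 18]); the cube at (7.5, 13.5) is present — its section is the full 22.5×15.5 rectangle (area 348.75 mm²); the r=5.5 cylinder at (2.5, 11) gives a regular 24-gon of circumradius 5.5 (constant along its height) (area = (24/2)·5.500²·sin(360°/24) = 93.95 mm²); the cylinder at (0, 1.5) does not reach this height (z outside [5, 9]); Merging all regions: the 2 present regions are separate (no shared area or edge), so areas and boundary lengths simply add and each stays a separate island — area = 442.70 mm². Overall, the cross-section has 2 separate islands. Net area = 442.70 mm².

442.70 mm²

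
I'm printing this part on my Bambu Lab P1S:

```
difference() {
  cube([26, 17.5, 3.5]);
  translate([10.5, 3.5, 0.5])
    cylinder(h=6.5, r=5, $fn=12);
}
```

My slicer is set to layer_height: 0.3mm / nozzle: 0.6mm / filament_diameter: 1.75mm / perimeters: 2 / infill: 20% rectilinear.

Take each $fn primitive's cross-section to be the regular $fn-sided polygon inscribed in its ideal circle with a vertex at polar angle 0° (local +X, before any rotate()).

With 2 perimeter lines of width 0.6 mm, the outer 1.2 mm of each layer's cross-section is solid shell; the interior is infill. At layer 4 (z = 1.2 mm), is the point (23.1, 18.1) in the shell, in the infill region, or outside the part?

outside

At z = 1.2 mm: the 26×17.5 cube contributes its full rectangle; the cylinder at (10.5, 3.5): section is a regular 12-gon, circumradius r=5; Taking the first minus the rest: starting from the 26×17.5 cube, the r=5 cylinder at (10.5, 3.5) partially overlaps it — only the 68.49 mm² overlap (of its 75.00 mm²) is removed, clipping the outline — 1 connected region. Overall, the cross-section is a single solid region. The nearest boundary edge runs (0.00, 17.50)→(26.00, 17.50); distance from the point to it = 0.60 mm. The point is not inside any of the regions above, so it lies outside the cross-section (0.60 mm from the nearest boundary).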